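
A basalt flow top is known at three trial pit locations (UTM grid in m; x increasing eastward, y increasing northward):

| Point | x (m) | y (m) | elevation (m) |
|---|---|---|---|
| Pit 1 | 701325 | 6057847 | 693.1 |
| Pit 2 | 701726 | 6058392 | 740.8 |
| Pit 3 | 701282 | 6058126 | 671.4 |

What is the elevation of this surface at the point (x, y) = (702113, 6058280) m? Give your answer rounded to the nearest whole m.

Two edge vectors: Pit 1→Pit 2 = (401, 545, 47.7), Pit 1→Pit 3 = (-43, 279, -21.7).
Normal n = (Pit 1→Pit 2) × (Pit 1→Pit 3) = (-25134.8, 6650.6, 135314).
So ∂z/∂x = −n_x/n_z = 0.18575166 and ∂z/∂y = −n_y/n_z = −0.04914939.
Intercept c from Pit 1: 693.1 − 130272.28 + 297739.46 = 168160.28.
At (702113, 6058280): z = 130418.7 − 297760.7 + 168160.28 = 818.2 m.

818 m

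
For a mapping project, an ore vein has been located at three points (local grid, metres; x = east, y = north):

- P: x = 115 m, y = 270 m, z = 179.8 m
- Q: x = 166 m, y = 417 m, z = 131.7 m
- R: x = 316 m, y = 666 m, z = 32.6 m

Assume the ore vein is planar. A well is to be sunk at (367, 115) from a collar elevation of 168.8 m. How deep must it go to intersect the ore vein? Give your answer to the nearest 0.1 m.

23.0 m

Let the plane be z = a·x + b·y + c.
Q−P: 51a + 147b = −48.1;  R−P: 201a + 396b = −147.2.
Solving gives a = −0.27706, b = −0.23109.
Then c = 179.8 − a·115 − b·270 = 274.06.
At (367, 115): z_contact = −101.68 − 26.58 + 274.06 = 145.80 m.
Depth below ground = 168.8 − 145.80 = 23.0 m.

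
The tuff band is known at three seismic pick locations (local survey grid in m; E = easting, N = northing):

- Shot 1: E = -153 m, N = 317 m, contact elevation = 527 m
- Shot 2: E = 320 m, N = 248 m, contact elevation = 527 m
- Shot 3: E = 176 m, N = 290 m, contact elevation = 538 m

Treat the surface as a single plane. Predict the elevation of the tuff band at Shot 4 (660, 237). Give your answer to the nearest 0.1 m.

Two edge vectors: Shot 1→Shot 2 = (473, -69, 0), Shot 1→Shot 3 = (329, -27, 11).
Normal n = (Shot 1→Shot 2) × (Shot 1→Shot 3) = (-759, -5203, 9930).
So ∂z/∂E = −n_x/n_z = 0.07644 and ∂z/∂N = −n_y/n_z = 0.52397.
Intercept c from Shot 1: 527 + 11.69 − 166.10 = 372.60.
At (660, 237): z = 50.4 + 124.2 + 372.60 = 547.2 m.

547.2 m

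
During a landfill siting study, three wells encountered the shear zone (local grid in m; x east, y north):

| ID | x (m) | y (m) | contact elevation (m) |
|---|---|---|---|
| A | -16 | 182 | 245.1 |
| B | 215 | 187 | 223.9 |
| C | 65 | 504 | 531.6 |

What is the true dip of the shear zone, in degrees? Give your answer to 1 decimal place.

Let the plane be z = a·x + b·y + c.
B−A: 231a + 5b = −21.2;  C−A: 81a + 322b = 286.5.
Solving gives a = −0.11164, b = 0.91784.
Gradient magnitude |∇z| = √(a² + b²) = √(0.01246 + 0.84242) = 0.92460.
True dip = arctan(0.92460) = 42.8°, dipping toward S (azimuth ≈ 173°).

42.8°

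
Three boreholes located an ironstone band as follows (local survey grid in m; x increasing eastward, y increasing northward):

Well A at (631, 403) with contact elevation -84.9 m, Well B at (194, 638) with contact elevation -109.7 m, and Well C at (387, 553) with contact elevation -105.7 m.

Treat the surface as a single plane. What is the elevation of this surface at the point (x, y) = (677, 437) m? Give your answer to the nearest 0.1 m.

-104.0 m

Let the plane be z = a·x + b·y + c.
Well B−Well A: −437a + 235b = −24.8;  Well C−Well A: −244a + 150b = −20.8.
Solving gives a = −0.14227, b = −0.37009.
Then c = -84.9 − a·631 − b·403 = 154.01.
At (677, 437): z = −96.3 − 161.7 + 154.01 = -104.0 m.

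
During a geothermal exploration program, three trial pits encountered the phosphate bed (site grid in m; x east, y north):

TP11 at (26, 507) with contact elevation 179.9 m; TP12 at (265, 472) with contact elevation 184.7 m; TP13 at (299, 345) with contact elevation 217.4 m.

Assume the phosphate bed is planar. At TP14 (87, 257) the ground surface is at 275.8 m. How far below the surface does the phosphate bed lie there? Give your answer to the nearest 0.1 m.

31.4 m

Let the plane be z = a·x + b·y + c.
TP12−TP11: 239a − 35b = 4.8;  TP13−TP11: 273a − 162b = 37.5.
Solving gives a = −0.01834, b = −0.26239.
Then c = 179.9 − a·26 − b·507 = 313.41.
At (87, 257): z_contact = −1.60 − 67.43 + 313.41 = 244.38 m.
Depth below ground = 275.8 − 244.38 = 31.4 m.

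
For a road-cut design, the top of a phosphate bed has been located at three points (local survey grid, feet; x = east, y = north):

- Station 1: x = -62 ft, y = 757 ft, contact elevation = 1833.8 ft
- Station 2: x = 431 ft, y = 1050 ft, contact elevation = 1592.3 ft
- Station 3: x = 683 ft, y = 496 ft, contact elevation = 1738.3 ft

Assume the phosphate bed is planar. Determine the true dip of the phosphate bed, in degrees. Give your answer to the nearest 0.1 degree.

Let the plane be z = a·x + b·y + c.
Station 2−Station 1: 493a + 293b = −241.5;  Station 3−Station 1: 745a − 261b = −95.5.
Solving gives a = −0.26232, b = −0.38286.
Gradient magnitude |∇z| = √(a² + b²) = √(0.06881 + 0.14658) = 0.46410.
True dip = arctan(0.46410) = 24.9°, dipping toward NE (azimuth ≈ 034°).

24.9°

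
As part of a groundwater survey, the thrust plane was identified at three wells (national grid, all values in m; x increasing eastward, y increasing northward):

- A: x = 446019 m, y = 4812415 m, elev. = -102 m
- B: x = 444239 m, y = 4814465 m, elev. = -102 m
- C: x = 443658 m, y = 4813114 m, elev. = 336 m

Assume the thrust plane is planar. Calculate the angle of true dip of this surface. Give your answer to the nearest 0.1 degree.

Two edge vectors: A→B = (-1780, 2050, 0), A→C = (-2361, 699, 438).
Normal n = (A→B) × (A→C) = (897900, 779640, 3595830).
So ∂z/∂x = −n_x/n_z = −0.24971 and ∂z/∂y = −n_y/n_z = −0.21682.
Gradient magnitude |∇z| = √(a² + b²) = √(0.06235 + 0.04701) = 0.33070.
True dip = arctan(0.33070) = 18.3°, dipping toward NE (azimuth ≈ 049°).

18.3°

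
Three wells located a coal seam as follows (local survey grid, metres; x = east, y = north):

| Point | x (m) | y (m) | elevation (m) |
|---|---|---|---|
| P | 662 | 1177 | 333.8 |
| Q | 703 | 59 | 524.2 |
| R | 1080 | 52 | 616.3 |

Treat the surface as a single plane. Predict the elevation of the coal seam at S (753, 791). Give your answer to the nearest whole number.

Two edge vectors: P→Q = (41, -1118, 190.4), P→R = (418, -1125, 282.5).
Normal n = (P→Q) × (P→R) = (-101635, 68004.7, 421199).
So ∂z/∂x = −n_x/n_z = 0.24130 and ∂z/∂y = −n_y/n_z = −0.16146.
Intercept c from P: 333.8 − 159.74 + 190.03 = 364.09.
At (753, 791): z = 181.7 − 127.7 + 364.09 = 418.1 m.

418 m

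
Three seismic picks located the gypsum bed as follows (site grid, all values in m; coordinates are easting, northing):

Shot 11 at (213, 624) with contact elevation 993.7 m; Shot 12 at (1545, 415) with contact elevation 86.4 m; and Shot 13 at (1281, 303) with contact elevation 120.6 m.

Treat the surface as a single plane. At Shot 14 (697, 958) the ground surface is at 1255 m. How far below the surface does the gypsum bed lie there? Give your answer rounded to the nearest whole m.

202 m

Let the plane be z = a·easting + b·northing + c.
Shot 12−Shot 11: 1332a − 209b = −907.3;  Shot 13−Shot 11: 1068a − 321b = −873.1.
Solving gives a = −0.53222, b = 0.94917.
Then c = 993.7 − a·213 − b·624 = 514.78.
At (697, 958): z_contact = −371.0 + 909.3 + 514.78 = 1053.1 m.
Depth below ground = 1255 − 1053.1 = 202 m.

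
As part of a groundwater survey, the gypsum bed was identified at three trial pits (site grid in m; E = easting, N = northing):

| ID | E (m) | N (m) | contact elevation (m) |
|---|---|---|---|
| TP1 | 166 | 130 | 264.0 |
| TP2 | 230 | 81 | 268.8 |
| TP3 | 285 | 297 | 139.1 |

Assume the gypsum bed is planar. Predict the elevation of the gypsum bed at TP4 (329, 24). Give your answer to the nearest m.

Two edge vectors: TP1→TP2 = (64, -49, 4.8), TP1→TP3 = (119, 167, -124.9).
Normal n = (TP1→TP2) × (TP1→TP3) = (5318.5, 8564.8, 16519).
So ∂z/∂E = −n_x/n_z = −0.32196 and ∂z/∂N = −n_y/n_z = −0.51848.
Intercept c from TP1: 264 + 53.45 + 67.40 = 384.85.
At (329, 24): z = −105.9 − 12.4 + 384.85 = 266.5 m.

266 m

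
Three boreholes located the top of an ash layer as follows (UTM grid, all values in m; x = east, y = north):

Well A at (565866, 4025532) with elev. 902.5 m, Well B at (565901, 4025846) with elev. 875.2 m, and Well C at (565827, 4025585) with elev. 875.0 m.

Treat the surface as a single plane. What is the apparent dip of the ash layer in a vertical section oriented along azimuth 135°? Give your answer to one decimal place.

Two edge vectors: Well A→Well B = (35, 314, -27.3), Well A→Well C = (-39, 53, -27.5).
Normal n = (Well A→Well B) × (Well A→Well C) = (-7188.1, 2027.2, 14101).
So ∂z/∂x = −n_x/n_z = 0.50976 and ∂z/∂y = −n_y/n_z = −0.14376.
Unit vector along 135° is (sin 135°, cos 135°) = (0.7071, -0.7071).
Slope in that direction = a·(0.7071) + b·(-0.7071) = 0.46211.
Apparent dip = arctan|0.46211| = 24.8° (true dip is 27.9°, so apparent ≤ true as expected).

24.8°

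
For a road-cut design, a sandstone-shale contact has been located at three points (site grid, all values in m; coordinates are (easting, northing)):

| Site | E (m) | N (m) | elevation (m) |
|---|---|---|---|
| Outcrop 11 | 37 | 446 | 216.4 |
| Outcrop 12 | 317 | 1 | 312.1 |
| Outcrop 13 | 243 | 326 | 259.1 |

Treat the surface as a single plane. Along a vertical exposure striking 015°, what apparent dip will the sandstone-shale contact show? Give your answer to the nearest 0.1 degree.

5.5°

Let the plane be z = a·E + b·N + c.
Outcrop 12−Outcrop 11: 280a − 445b = 95.7;  Outcrop 13−Outcrop 11: 206a − 120b = 42.7.
Solving gives a = 0.12946, b = −0.13360.
Unit vector along 015° is (sin 15°, cos 15°) = (0.2588, 0.9659).
Slope in that direction = a·(0.2588) + b·(0.9659) = −0.09554.
Apparent dip = arctan|0.09554| = 5.5° (true dip is 10.5°, so apparent ≤ true as expected).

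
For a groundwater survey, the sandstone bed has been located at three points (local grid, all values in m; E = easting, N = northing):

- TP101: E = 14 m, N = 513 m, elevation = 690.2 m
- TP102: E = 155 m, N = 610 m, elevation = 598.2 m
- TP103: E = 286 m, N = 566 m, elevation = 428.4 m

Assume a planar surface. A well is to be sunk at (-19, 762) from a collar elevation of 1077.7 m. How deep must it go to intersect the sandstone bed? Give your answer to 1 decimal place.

195.1 m

Two edge vectors: TP101→TP102 = (141, 97, -92), TP101→TP103 = (272, 53, -261.8).
Normal n = (TP101→TP102) × (TP101→TP103) = (-20518.6, 11889.8, -18911).
So ∂z/∂E = −n_x/n_z = −1.08501 and ∂z/∂N = −n_y/n_z = 0.62872.
Intercept c from TP101: 690.2 + 15.19 − 322.54 = 382.85.
At (-19, 762): z_contact = 20.62 + 479.09 + 382.85 = 882.56 m.
Depth below ground = 1077.7 − 882.56 = 195.1 m.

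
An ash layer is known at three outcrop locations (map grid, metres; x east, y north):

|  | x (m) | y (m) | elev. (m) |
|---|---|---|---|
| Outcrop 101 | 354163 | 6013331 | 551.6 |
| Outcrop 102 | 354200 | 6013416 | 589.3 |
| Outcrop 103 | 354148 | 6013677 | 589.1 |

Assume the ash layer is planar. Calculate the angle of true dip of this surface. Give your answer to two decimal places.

Let the plane be z = a·x + b·y + c.
Outcrop 102−Outcrop 101: 37a + 85b = 37.7;  Outcrop 103−Outcrop 101: −15a + 346b = 37.5.
Solving gives a = 0.70020, b = 0.13874.
Gradient magnitude |∇z| = √(a² + b²) = √(0.49028 + 0.01925) = 0.71381.
True dip = arctan(0.71381) = 35.52°, dipping toward W (azimuth ≈ 259°).

35.52°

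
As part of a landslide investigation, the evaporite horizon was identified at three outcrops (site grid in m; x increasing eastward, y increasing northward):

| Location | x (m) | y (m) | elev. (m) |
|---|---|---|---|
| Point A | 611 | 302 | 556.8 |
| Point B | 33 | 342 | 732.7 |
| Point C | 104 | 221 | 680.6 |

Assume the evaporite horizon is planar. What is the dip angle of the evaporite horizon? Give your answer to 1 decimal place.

21.2°

Let the plane be z = a·x + b·y + c.
Point B−Point A: −578a + 40b = 175.9;  Point C−Point A: −507a − 81b = 123.8.
Solving gives a = −0.28615, b = 0.26267.
Gradient magnitude |∇z| = √(a² + b²) = √(0.08188 + 0.06900) = 0.38843.
True dip = arctan(0.38843) = 21.2°, dipping toward SE (azimuth ≈ 133°).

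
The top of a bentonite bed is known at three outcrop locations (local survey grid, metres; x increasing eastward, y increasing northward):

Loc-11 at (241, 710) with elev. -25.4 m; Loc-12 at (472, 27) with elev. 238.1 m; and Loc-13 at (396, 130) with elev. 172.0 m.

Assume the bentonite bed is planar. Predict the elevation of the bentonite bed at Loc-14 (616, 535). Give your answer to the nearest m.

244 m

Two edge vectors: Loc-11→Loc-12 = (231, -683, 263.5), Loc-11→Loc-13 = (155, -580, 197.4).
Normal n = (Loc-11→Loc-12) × (Loc-11→Loc-13) = (18005.8, -4756.9, -28115).
So ∂z/∂x = −n_x/n_z = 0.64043 and ∂z/∂y = −n_y/n_z = −0.16919.
Intercept c from Loc-11: -25.4 − 154.34 + 120.13 = −59.62.
At (616, 535): z = 394.5 − 90.5 − 59.62 = 244.4 m.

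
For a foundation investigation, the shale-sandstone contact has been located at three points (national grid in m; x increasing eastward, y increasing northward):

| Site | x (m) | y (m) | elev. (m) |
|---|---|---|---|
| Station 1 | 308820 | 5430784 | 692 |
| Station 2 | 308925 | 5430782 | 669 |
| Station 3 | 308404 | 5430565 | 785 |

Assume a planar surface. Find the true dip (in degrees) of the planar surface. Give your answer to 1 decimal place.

Let the plane be z = a·x + b·y + c.
Station 2−Station 1: 105a − 2b = −23;  Station 3−Station 1: −416a − 219b = 93.
Solving gives a = −0.21921, b = −0.00827.
Gradient magnitude |∇z| = √(a² + b²) = √(0.04805 + 0.00007) = 0.21936.
True dip = arctan(0.21936) = 12.4°, dipping toward E (azimuth ≈ 088°).

12.4°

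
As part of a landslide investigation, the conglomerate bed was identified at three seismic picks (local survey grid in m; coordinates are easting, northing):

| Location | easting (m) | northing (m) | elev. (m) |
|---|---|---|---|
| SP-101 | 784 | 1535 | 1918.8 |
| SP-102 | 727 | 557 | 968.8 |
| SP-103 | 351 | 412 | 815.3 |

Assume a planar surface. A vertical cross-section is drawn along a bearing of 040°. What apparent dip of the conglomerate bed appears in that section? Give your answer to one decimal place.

Two edge vectors: SP-101→SP-102 = (-57, -978, -950), SP-101→SP-103 = (-433, -1123, -1103.5).
Normal n = (SP-101→SP-102) × (SP-101→SP-103) = (12373, 348450.5, -359463).
So ∂z/∂easting = −n_x/n_z = 0.03442 and ∂z/∂northing = −n_y/n_z = 0.96936.
Unit vector along 040° is (sin 40°, cos 40°) = (0.6428, 0.7660).
Slope in that direction = a·(0.6428) + b·(0.7660) = 0.76470.
Apparent dip = arctan|0.76470| = 37.4° (true dip is 44.1°, so apparent ≤ true as expected).

37.4°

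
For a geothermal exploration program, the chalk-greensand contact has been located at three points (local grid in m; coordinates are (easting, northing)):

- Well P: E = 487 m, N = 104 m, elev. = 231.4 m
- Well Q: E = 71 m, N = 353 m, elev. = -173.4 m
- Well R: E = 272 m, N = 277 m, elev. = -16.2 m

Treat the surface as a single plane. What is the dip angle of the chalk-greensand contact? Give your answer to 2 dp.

44.37°

Two edge vectors: Well P→Well Q = (-416, 249, -404.8), Well P→Well R = (-215, 173, -247.6).
Normal n = (Well P→Well Q) × (Well P→Well R) = (8378, -15969.6, -18433).
So ∂z/∂E = −n_x/n_z = 0.45451 and ∂z/∂N = −n_y/n_z = −0.86636.
Gradient magnitude |∇z| = √(a² + b²) = √(0.20658 + 0.75058) = 0.97834.
True dip = arctan(0.97834) = 44.37°, dipping toward NNW (azimuth ≈ 332°).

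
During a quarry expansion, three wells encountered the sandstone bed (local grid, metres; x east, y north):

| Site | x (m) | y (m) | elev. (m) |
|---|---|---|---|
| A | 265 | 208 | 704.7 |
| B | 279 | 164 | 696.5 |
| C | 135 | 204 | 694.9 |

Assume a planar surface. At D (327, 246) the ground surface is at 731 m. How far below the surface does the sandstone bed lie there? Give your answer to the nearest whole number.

Two edge vectors: A→B = (14, -44, -8.2), A→C = (-130, -4, -9.8).
Normal n = (A→B) × (A→C) = (398.4, 1203.2, -5776).
So ∂z/∂x = −n_x/n_z = 0.06898 and ∂z/∂y = −n_y/n_z = 0.20831.
Intercept c from A: 704.7 − 18.28 − 43.33 = 643.09.
At (327, 246): z_contact = 22.6 + 51.2 + 643.09 = 716.9 m.
Depth below ground = 731 − 716.9 = 14 m.

14 m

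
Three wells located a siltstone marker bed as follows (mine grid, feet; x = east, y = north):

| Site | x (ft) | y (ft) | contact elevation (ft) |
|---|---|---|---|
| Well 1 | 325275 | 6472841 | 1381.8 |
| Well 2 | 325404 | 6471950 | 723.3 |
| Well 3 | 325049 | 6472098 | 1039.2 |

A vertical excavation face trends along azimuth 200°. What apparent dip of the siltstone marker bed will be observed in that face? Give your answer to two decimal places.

Two edge vectors: Well 1→Well 2 = (129, -891, -658.5), Well 1→Well 3 = (-226, -743, -342.6).
Normal n = (Well 1→Well 2) × (Well 1→Well 3) = (-184008.9, 193016.4, -297213).
So ∂z/∂x = −n_x/n_z = −0.61911 and ∂z/∂y = −n_y/n_z = 0.64942.
Unit vector along 200° is (sin 200°, cos 200°) = (-0.3420, -0.9397).
Slope in that direction = a·(-0.3420) + b·(-0.9397) = −0.39851.
Apparent dip = arctan|0.39851| = 21.73° (true dip is 41.9°, so apparent ≤ true as expected).

21.73°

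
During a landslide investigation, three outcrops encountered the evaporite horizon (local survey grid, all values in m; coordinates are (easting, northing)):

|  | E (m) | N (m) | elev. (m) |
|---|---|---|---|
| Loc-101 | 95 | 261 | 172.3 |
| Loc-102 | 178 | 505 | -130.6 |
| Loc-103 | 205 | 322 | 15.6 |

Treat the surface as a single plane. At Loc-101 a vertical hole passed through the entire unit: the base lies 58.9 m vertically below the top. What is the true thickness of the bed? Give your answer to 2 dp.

35.89 m

Let the plane be z = a·E + b·N + c.
Loc-102−Loc-101: 83a + 244b = −302.9;  Loc-103−Loc-101: 110a + 61b = −156.7.
Solving gives a = −0.90728, b = −0.93277.
|∇z| = √(a²+b²) = 1.30124, so dip δ = arctan(1.30124) = 52.46°.
True thickness = vertical thickness × cos δ = 58.9 × cos 52.46° = 35.89 m.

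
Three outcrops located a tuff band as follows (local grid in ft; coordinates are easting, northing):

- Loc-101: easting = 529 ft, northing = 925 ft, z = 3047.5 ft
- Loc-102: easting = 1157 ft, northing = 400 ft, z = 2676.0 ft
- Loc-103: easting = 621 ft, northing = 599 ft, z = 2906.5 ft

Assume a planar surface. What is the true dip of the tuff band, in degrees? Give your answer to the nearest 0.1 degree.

Two edge vectors: Loc-101→Loc-102 = (628, -525, -371.5), Loc-101→Loc-103 = (92, -326, -141).
Normal n = (Loc-101→Loc-102) × (Loc-101→Loc-103) = (-47084, 54370, -156428).
So ∂z/∂easting = −n_x/n_z = −0.30099 and ∂z/∂northing = −n_y/n_z = 0.34757.
Gradient magnitude |∇z| = √(a² + b²) = √(0.09060 + 0.12081) = 0.45979.
True dip = arctan(0.45979) = 24.7°, dipping toward SE (azimuth ≈ 139°).

24.7°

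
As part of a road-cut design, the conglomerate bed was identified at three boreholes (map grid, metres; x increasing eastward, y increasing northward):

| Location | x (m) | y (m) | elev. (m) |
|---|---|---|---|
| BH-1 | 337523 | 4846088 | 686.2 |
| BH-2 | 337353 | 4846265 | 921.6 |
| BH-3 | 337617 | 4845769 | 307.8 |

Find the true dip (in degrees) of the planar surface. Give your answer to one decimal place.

48.8°

Two edge vectors: BH-1→BH-2 = (-170, 177, 235.4), BH-1→BH-3 = (94, -319, -378.4).
Normal n = (BH-1→BH-2) × (BH-1→BH-3) = (8115.8, -42200.4, 37592).
So ∂z/∂x = −n_x/n_z = −0.21589 and ∂z/∂y = −n_y/n_z = 1.12259.
Gradient magnitude |∇z| = √(a² + b²) = √(0.04661 + 1.26021) = 1.14316.
True dip = arctan(1.14316) = 48.8°, dipping toward S (azimuth ≈ 169°).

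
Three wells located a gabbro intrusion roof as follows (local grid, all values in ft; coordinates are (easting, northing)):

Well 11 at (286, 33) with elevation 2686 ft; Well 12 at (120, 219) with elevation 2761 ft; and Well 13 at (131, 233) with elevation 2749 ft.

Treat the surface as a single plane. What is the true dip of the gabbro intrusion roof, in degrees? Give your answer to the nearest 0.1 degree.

Two edge vectors: Well 11→Well 12 = (-166, 186, 75), Well 11→Well 13 = (-155, 200, 63).
Normal n = (Well 11→Well 12) × (Well 11→Well 13) = (-3282, -1167, -4370).
So ∂z/∂E = −n_x/n_z = −0.75103 and ∂z/∂N = −n_y/n_z = −0.26705.
Gradient magnitude |∇z| = √(a² + b²) = √(0.56405 + 0.07131) = 0.79709.
True dip = arctan(0.79709) = 38.6°, dipping toward ENE (azimuth ≈ 070°).

38.6°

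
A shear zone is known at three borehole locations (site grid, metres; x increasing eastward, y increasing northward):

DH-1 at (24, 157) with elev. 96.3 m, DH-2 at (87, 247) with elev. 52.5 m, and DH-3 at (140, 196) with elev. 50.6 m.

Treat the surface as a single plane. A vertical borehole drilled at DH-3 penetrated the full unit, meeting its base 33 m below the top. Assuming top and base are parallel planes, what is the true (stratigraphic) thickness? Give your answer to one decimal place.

Let the plane be z = a·x + b·y + c.
DH-2−DH-1: 63a + 90b = −43.8;  DH-3−DH-1: 116a + 39b = −45.7.
Solving gives a = −0.30124, b = −0.27580.
|∇z| = √(a²+b²) = 0.40842, so dip δ = arctan(0.40842) = 22.22°.
True thickness = vertical thickness × cos δ = 33 × cos 22.22° = 30.6 m.

30.6 m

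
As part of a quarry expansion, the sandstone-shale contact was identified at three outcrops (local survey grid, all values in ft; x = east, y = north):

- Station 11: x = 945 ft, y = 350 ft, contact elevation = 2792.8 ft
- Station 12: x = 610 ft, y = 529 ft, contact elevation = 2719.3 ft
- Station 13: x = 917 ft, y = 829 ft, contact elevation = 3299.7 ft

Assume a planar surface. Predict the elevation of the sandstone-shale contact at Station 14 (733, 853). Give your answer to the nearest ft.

Two edge vectors: Station 11→Station 12 = (-335, 179, -73.5), Station 11→Station 13 = (-28, 479, 506.9).
Normal n = (Station 11→Station 12) × (Station 11→Station 13) = (125941.6, 171869.5, -155453).
So ∂z/∂x = −n_x/n_z = 0.81016 and ∂z/∂y = −n_y/n_z = 1.10560.
Intercept c from Station 11: 2792.8 − 765.60 − 386.96 = 1640.24.
At (733, 853): z = 593.8 + 943.1 + 1640.24 = 3177.2 ft.

3177 ft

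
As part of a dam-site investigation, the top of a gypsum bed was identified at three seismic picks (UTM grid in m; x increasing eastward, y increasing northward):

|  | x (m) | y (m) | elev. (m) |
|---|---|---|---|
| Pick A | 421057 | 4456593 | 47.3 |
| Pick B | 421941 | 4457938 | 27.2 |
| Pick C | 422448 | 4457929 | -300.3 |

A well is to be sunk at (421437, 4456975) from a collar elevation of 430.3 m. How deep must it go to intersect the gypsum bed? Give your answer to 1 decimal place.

Let the plane be z = a·x + b·y + c.
Pick B−Pick A: 884a + 1345b = −20.1;  Pick C−Pick A: 1391a + 1336b = −347.6.
Solving gives a = −0.638769277, b = 0.404886276.
Then c = 47.3 − a·421057 − b·4456593 = −1535407.77.
At (421437, 4456975): z_contact = −269201.01 + 1804568.01 − 1535407.77 = -40.77 m.
Depth below ground = 430.3 − (-40.77) = 471.1 m.

471.1 m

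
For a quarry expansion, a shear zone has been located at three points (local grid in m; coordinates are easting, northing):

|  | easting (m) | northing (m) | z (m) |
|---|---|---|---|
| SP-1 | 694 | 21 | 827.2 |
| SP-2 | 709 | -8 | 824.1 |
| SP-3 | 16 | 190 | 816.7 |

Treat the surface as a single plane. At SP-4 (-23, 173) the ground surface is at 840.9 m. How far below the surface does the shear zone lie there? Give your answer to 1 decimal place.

Let the plane be z = a·easting + b·northing + c.
SP-2−SP-1: 15a − 29b = −3.1;  SP-3−SP-1: −678a + 169b = −10.5.
Solving gives a = 0.04837, b = 0.13191.
Then c = 827.2 − a·694 − b·21 = 790.86.
At (-23, 173): z_contact = −1.11 + 22.82 + 790.86 = 812.57 m.
Depth below ground = 840.9 − 812.57 = 28.3 m.

28.3 m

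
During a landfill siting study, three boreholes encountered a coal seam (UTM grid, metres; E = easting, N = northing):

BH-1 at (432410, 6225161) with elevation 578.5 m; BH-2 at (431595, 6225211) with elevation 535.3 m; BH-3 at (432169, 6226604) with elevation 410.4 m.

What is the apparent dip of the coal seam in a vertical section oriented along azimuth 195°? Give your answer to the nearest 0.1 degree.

Two edge vectors: BH-1→BH-2 = (-815, 50, -43.2), BH-1→BH-3 = (-241, 1443, -168.1).
Normal n = (BH-1→BH-2) × (BH-1→BH-3) = (53932.6, -126590.3, -1163995).
So ∂z/∂E = −n_x/n_z = 0.04633 and ∂z/∂N = −n_y/n_z = −0.10876.
Unit vector along 195° is (sin 195°, cos 195°) = (-0.2588, -0.9659).
Slope in that direction = a·(-0.2588) + b·(-0.9659) = 0.09306.
Apparent dip = arctan|0.09306| = 5.3° (true dip is 6.7°, so apparent ≤ true as expected).

5.3°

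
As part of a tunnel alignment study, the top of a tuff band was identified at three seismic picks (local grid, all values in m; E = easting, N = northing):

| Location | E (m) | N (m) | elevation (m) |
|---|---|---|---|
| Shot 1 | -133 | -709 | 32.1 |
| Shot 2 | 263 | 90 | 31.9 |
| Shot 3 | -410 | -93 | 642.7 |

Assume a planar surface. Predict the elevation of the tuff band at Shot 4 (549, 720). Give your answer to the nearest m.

59 m

Let the plane be z = a·E + b·N + c.
Shot 2−Shot 1: 396a + 799b = −0.2;  Shot 3−Shot 1: −277a + 616b = 610.6.
Solving gives a = −1.04886, b = 0.51959.
Then c = 32.1 − a·-133 − b·-709 = 260.99.
At (549, 720): z = −575.8 + 374.1 + 260.99 = 59.3 m.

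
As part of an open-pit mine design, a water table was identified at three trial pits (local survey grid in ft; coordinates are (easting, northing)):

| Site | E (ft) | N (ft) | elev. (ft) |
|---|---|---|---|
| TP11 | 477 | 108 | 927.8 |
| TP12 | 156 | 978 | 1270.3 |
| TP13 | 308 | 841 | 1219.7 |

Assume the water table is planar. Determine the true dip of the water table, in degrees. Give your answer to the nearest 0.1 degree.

22.2°

Let the plane be z = a·E + b·N + c.
TP12−TP11: −321a + 870b = 342.5;  TP13−TP11: −169a + 733b = 291.9.
Solving gives a = 0.03286, b = 0.40580.
Gradient magnitude |∇z| = √(a² + b²) = √(0.00108 + 0.16468) = 0.40713.
True dip = arctan(0.40713) = 22.2°, dipping toward S (azimuth ≈ 185°).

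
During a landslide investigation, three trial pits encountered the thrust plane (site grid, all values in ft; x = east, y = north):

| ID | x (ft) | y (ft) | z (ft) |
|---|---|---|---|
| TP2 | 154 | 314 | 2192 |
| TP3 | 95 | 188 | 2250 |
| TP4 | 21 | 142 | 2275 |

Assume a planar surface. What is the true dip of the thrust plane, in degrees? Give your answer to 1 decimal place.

23.4°

Let the plane be z = a·x + b·y + c.
TP3−TP2: −59a − 126b = 58;  TP4−TP2: −133a − 172b = 83.
Solving gives a = −0.07292, b = −0.42617.
Gradient magnitude |∇z| = √(a² + b²) = √(0.00532 + 0.18162) = 0.43237.
True dip = arctan(0.43237) = 23.4°, dipping toward N (azimuth ≈ 010°).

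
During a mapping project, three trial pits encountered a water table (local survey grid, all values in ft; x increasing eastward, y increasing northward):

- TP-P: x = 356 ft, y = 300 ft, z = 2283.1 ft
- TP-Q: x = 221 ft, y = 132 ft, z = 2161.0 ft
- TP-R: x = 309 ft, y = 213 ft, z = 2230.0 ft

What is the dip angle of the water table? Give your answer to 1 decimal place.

Two edge vectors: TP-P→TP-Q = (-135, -168, -122.1), TP-P→TP-R = (-47, -87, -53.1).
Normal n = (TP-P→TP-Q) × (TP-P→TP-R) = (-1701.9, -1429.8, 3849).
So ∂z/∂x = −n_x/n_z = 0.44217 and ∂z/∂y = −n_y/n_z = 0.37147.
Gradient magnitude |∇z| = √(a² + b²) = √(0.19551 + 0.13799) = 0.57750.
True dip = arctan(0.57750) = 30.0°, dipping toward SW (azimuth ≈ 230°).

30.0°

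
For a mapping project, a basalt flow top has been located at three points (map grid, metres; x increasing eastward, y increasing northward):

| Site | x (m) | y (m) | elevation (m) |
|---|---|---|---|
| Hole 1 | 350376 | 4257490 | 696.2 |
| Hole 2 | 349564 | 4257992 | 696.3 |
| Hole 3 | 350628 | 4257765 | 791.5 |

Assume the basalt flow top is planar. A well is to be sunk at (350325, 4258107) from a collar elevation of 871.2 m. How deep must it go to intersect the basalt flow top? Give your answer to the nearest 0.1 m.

Two edge vectors: Hole 1→Hole 2 = (-812, 502, 0.1), Hole 1→Hole 3 = (252, 275, 95.3).
Normal n = (Hole 1→Hole 2) × (Hole 1→Hole 3) = (47813.1, 77408.8, -349804).
So ∂z/∂x = −n_x/n_z = 0.136685401 and ∂z/∂y = −n_y/n_z = 0.221291923.
Intercept c from Hole 1: 696.2 − 47891.28 − 942148.15 = −989343.24.
At (350325, 4258107): z_contact = 47884.31 + 942284.69 − 989343.24 = 825.77 m.
Depth below ground = 871.2 − 825.77 = 45.4 m.

45.4 m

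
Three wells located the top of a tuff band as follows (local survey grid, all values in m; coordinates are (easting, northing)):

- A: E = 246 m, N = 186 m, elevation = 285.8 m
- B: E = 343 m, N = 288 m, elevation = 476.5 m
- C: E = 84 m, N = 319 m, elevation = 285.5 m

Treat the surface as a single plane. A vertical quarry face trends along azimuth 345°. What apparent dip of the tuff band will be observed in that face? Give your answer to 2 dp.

38.30°

Two edge vectors: A→B = (97, 102, 190.7), A→C = (-162, 133, -0.3).
Normal n = (A→B) × (A→C) = (-25393.7, -30864.3, 29425).
So ∂z/∂E = −n_x/n_z = 0.86300 and ∂z/∂N = −n_y/n_z = 1.04891.
Unit vector along 345° is (sin 345°, cos 345°) = (-0.2588, 0.9659).
Slope in that direction = a·(-0.2588) + b·(0.9659) = 0.78981.
Apparent dip = arctan|0.78981| = 38.30° (true dip is 53.6°, so apparent ≤ true as expected).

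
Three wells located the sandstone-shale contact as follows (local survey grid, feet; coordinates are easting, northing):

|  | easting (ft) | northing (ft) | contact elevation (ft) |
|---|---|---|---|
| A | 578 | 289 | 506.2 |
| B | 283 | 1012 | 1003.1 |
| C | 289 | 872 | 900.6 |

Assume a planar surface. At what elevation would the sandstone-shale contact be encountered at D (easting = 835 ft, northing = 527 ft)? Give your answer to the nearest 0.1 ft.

Let the plane be z = a·easting + b·northing + c.
B−A: −295a + 723b = 496.9;  C−A: −289a + 583b = 394.4.
Solving gives a = 0.122869, b = 0.737409.
Then c = 506.2 − a·578 − b·289 = 222.07.
At (835, 527): z = 102.6 + 388.6 + 222.07 = 713.3 ft.

713.3 ft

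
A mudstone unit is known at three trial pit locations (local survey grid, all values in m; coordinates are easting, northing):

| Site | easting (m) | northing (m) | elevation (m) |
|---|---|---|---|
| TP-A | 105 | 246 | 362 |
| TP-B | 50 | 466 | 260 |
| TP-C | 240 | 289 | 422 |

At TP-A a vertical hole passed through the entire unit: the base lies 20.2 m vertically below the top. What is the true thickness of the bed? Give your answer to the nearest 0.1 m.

17.0 m

Let the plane be z = a·easting + b·northing + c.
TP-B−TP-A: −55a + 220b = −102;  TP-C−TP-A: 135a + 43b = 60.
Solving gives a = 0.54845, b = −0.32652.
|∇z| = √(a²+b²) = 0.63829, so dip δ = arctan(0.63829) = 32.55°.
True thickness = vertical thickness × cos δ = 20.2 × cos 32.55° = 17.0 m.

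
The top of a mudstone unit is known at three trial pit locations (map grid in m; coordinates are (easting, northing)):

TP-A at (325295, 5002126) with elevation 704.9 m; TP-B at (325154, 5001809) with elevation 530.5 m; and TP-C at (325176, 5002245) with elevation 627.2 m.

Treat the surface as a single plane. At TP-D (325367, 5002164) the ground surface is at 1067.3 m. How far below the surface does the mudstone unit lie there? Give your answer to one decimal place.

295.6 m

Two edge vectors: TP-A→TP-B = (-141, -317, -174.4), TP-A→TP-C = (-119, 119, -77.7).
Normal n = (TP-A→TP-B) × (TP-A→TP-C) = (45384.5, 9797.9, -54502).
So ∂z/∂E = −n_x/n_z = 0.832712561 and ∂z/∂N = −n_y/n_z = 0.179771385.
Intercept c from TP-A: 704.9 − 270877.23 − 899239.12 = −1169411.45.
At (325367, 5002164): z_contact = 270937.19 + 899245.95 − 1169411.45 = 771.69 m.
Depth below ground = 1067.3 − 771.69 = 295.6 m.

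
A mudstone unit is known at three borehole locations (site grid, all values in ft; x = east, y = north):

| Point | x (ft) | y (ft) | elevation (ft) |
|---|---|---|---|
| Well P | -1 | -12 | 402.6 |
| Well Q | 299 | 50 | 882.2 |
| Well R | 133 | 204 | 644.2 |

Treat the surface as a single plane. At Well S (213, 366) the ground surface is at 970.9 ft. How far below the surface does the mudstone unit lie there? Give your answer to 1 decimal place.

177.7 ft

Two edge vectors: Well P→Well Q = (300, 62, 479.6), Well P→Well R = (134, 216, 241.6).
Normal n = (Well P→Well Q) × (Well P→Well R) = (-88614.4, -8213.6, 56492).
So ∂z/∂x = −n_x/n_z = 1.56862 and ∂z/∂y = −n_y/n_z = 0.14539.
Intercept c from Well P: 402.6 + 1.57 + 1.74 = 405.91.
At (213, 366): z_contact = 334.12 + 53.21 + 405.91 = 793.24 ft.
Depth below ground = 970.9 − 793.24 = 177.7 ft.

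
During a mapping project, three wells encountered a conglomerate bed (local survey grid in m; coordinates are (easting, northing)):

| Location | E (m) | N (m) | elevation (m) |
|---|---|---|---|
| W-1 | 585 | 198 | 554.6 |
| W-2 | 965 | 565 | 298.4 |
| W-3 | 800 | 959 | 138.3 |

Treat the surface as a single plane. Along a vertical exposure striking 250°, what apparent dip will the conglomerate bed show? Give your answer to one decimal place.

Two edge vectors: W-1→W-2 = (380, 367, -256.2), W-1→W-3 = (215, 761, -416.3).
Normal n = (W-1→W-2) × (W-1→W-3) = (42186.1, 103111, 210275).
So ∂z/∂E = −n_x/n_z = −0.20062 and ∂z/∂N = −n_y/n_z = −0.49036.
Unit vector along 250° is (sin 250°, cos 250°) = (-0.9397, -0.3420).
Slope in that direction = a·(-0.9397) + b·(-0.3420) = 0.35624.
Apparent dip = arctan|0.35624| = 19.6° (true dip is 27.9°, so apparent ≤ true as expected).

19.6°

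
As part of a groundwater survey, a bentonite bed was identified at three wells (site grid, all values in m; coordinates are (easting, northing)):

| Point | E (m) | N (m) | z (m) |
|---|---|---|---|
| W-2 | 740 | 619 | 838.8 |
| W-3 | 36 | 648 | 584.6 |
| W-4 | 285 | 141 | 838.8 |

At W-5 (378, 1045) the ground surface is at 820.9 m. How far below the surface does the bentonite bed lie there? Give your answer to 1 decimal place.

Two edge vectors: W-2→W-3 = (-704, 29, -254.2), W-2→W-4 = (-455, -478, 0).
Normal n = (W-2→W-3) × (W-2→W-4) = (-121507.6, 115661, 349707).
So ∂z/∂E = −n_x/n_z = 0.347455 and ∂z/∂N = −n_y/n_z = −0.330737.
Intercept c from W-2: 838.8 − 257.12 + 204.73 = 786.41.
At (378, 1045): z_contact = 131.34 − 345.62 + 786.41 = 572.13 m.
Depth below ground = 820.9 − 572.13 = 248.8 m.

248.8 m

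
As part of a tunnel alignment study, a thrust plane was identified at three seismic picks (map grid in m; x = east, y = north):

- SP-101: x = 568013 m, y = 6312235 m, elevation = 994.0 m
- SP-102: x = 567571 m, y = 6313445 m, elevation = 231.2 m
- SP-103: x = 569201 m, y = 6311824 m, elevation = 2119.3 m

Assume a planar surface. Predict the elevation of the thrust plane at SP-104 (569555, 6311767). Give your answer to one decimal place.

Let the plane be z = a·x + b·y + c.
SP-102−SP-101: −442a + 1210b = −762.8;  SP-103−SP-101: 1188a − 411b = 1125.3.
Solving gives a = 0.834597211, b = −0.325543829.
Then c = 994 − a·568013 − b·6312235 = 1581841.08.
At (569555, 6311767): z = 475349.0 − 2054756.8 + 1581841.08 = 2433.3 m.

2433.3 m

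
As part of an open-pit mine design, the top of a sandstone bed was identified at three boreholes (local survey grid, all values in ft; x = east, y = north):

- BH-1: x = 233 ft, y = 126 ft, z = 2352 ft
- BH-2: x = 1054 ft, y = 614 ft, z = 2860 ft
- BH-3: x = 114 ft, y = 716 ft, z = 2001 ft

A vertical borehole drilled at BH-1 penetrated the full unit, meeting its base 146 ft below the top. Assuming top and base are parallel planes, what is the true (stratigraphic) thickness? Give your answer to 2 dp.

Let the plane be z = a·x + b·y + c.
BH-2−BH-1: 821a + 488b = 508;  BH-3−BH-1: −119a + 590b = −351.
Solving gives a = 0.86828, b = −0.41979.
|∇z| = √(a²+b²) = 0.96443, so dip δ = arctan(0.96443) = 43.96°.
True thickness = vertical thickness × cos δ = 146 × cos 43.96° = 105.09 ft.

105.09 ft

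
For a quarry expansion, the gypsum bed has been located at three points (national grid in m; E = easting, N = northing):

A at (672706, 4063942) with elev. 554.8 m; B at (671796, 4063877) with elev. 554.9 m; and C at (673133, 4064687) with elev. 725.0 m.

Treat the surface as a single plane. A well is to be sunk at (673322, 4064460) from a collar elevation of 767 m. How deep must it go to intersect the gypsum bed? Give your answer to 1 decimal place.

Let the plane be z = a·E + b·N + c.
B−A: −910a − 65b = 0.1;  C−A: 427a + 745b = 170.2.
Solving gives a = −0.017129477, b = 0.238274210.
Then c = 554.8 − a·672706 − b·4063942 = −956254.67.
At (673322, 4064460): z_contact = −11533.65 + 968456.00 − 956254.67 = 667.67 m.
Depth below ground = 767 − 667.67 = 99.3 m.

99.3 m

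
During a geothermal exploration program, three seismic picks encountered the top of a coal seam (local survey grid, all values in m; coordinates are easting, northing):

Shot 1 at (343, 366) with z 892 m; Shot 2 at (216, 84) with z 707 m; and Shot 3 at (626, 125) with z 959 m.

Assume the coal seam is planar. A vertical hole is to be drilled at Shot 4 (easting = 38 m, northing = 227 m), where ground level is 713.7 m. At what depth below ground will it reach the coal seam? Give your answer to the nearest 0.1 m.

52.2 m

Let the plane be z = a·easting + b·northing + c.
Shot 2−Shot 1: −127a − 282b = −185;  Shot 3−Shot 1: 283a − 241b = 67.
Solving gives a = 0.57492, b = 0.39711.
Then c = 892 − a·343 − b·366 = 549.46.
At (38, 227): z_contact = 21.85 + 90.14 + 549.46 = 661.45 m.
Depth below ground = 713.7 − 661.45 = 52.2 m.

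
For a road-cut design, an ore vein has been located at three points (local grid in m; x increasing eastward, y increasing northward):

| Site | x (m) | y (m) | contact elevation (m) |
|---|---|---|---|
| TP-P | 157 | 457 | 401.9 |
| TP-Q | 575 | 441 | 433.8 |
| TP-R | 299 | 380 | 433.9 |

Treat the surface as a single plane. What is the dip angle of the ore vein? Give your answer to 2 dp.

16.85°

Let the plane be z = a·x + b·y + c.
TP-Q−TP-P: 418a − 16b = 31.9;  TP-R−TP-P: 142a − 77b = 32.
Solving gives a = 0.06500, b = −0.29572.
Gradient magnitude |∇z| = √(a² + b²) = √(0.00422 + 0.08745) = 0.30278.
True dip = arctan(0.30278) = 16.85°, dipping toward NNW (azimuth ≈ 348°).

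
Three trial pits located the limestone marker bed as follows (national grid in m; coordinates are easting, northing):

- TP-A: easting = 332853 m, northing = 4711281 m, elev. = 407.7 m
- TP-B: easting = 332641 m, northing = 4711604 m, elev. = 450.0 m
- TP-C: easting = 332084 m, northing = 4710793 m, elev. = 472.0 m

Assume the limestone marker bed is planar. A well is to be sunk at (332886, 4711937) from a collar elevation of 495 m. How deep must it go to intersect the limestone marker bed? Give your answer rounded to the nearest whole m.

Let the plane be z = a·easting + b·northing + c.
TP-B−TP-A: −212a + 323b = 42.3;  TP-C−TP-A: −769a − 488b = 64.3.
Solving gives a = −0.11769823, b = 0.05370890.
Then c = 407.7 − a·332853 − b·4711281 = −213453.80.
At (332886, 4711937): z_contact = −39180.1 + 253072.9 − 213453.80 = 439.0 m.
Depth below ground = 495 − 439.0 = 56 m.

56 m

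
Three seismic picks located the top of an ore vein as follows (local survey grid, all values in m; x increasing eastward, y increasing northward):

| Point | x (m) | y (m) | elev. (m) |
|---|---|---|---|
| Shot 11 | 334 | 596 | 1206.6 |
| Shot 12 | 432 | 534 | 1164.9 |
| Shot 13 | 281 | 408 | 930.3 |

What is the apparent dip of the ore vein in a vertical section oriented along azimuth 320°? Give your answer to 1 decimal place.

Let the plane be z = a·x + b·y + c.
Shot 12−Shot 11: 98a − 62b = −41.7;  Shot 13−Shot 11: −53a − 188b = −276.3.
Solving gives a = 0.42796, b = 1.34903.
Unit vector along 320° is (sin 320°, cos 320°) = (-0.6428, 0.7660).
Slope in that direction = a·(-0.6428) + b·(0.7660) = 0.75833.
Apparent dip = arctan|0.75833| = 37.2° (true dip is 54.8°, so apparent ≤ true as expected).

37.2°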